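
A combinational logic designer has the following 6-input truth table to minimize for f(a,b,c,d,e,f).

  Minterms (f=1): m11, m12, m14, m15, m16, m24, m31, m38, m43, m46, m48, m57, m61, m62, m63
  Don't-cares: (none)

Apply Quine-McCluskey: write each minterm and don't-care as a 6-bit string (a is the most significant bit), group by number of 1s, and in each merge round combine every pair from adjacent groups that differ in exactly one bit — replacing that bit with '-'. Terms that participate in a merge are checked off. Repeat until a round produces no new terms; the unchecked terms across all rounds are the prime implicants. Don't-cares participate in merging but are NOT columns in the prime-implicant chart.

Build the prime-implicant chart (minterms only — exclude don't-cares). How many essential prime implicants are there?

6

[col 0] 001011*, 001100*, 001110*, 001111*, 010000*, 011000*, 011111*, 100110*, 101011*, 101110*, 110000*, 111001*, 111101*, 111110*, 111111*
[col 1] -01011, -01110, -10000, -11111, 0-1111, 001-11, 0011-0, 00111-, 01-000, 1-1110, 10-110, 111-01, 1111-1, 11111-
Prime implicants: -01011, -01110, -10000, -11111, 0-1111, 001-11, 0011-0, 00111-, 01-000, 1-1110, 10-110, 111-01, 1111-1, 11111-
PI chart (minterm → PIs covering it):
  11 | -01011,001-11
  12 | 0011-0  (sole → essential)
  14 | -01110,0011-0,00111-
  15 | 0-1111,001-11,00111-
  16 | -10000,01-000
  24 | 01-000  (sole → essential)
  31 | -11111,0-1111
  38 | 10-110  (sole → essential)
  43 | -01011  (sole → essential)
  46 | -01110,1-1110,10-110
  48 | -10000  (sole → essential)
  57 | 111-01  (sole → essential)
  61 | 111-01,1111-1
  62 | 1-1110,11111-
  63 | -11111,1111-1,11111-
Essential prime implicants: -01011, -10000, 0011-0, 01-000, 10-110, 111-01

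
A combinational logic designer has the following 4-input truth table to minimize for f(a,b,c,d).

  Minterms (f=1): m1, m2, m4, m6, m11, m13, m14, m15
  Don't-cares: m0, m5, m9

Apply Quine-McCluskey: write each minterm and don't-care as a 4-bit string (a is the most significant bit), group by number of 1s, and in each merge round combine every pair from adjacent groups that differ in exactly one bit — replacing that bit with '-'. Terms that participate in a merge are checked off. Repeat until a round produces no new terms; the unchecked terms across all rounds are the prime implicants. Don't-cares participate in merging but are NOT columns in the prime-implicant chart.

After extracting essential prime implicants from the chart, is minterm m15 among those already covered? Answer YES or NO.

size-2^0 implicants → 0000(✓)  0001(✓)  0010(✓)  0100(✓)  0101(✓)  0110(✓)  1001(✓)  1011(✓)  1101(✓)  1110(✓)  1111(✓)
size-2^1 implicants → -001(✓)  -101(✓)  -110  0-00(✓)  0-01(✓)  0-10(✓)  00-0(✓)  000-(✓)  01-0(✓)  010-(✓)  1-01(✓)  1-11(✓)  10-1(✓)  11-1(✓)  111-
size-2^2 implicants → --01  0--0  0-0-  1--1
Unchecked terms (primes): --01, -110, 0--0, 0-0-, 1--1, 111-
Minterm coverage:
  m1 ⊆ --01,0-0-
  m2 ⊆ 0--0 [E]
  m4 ⊆ 0--0,0-0-
  m6 ⊆ -110,0--0
  m11 ⊆ 1--1 [E]
  m13 ⊆ --01,1--1
  m14 ⊆ -110,111-
  m15 ⊆ 1--1,111-
E = {0--0, 1--1}

YES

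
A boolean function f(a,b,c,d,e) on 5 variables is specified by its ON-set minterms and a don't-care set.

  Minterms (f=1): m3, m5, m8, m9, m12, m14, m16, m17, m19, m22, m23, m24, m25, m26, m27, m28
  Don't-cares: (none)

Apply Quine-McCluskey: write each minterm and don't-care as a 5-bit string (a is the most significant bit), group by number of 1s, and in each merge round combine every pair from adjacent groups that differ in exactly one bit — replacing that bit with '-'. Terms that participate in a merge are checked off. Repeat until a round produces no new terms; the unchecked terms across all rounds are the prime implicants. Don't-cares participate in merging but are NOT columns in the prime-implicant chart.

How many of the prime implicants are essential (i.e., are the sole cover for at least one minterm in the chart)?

8

[col 0] 00011*, 00101, 01000*, 01001*, 01100*, 01110*, 10000*, 10001*, 10011*, 10110*, 10111*, 11000*, 11001*, 11010*, 11011*, 11100*
[col 1] -0011, -1000*, -1001*, -1100*, 01-00*, 0100-*, 011-0, 1-000*, 1-001*, 1-011*, 10-11, 100-1*, 1000-*, 1011-, 11-00*, 110-0*, 110-1*, 1100-*, 1101-*
[col 2] -1-00, -100-, 1-0-1, 1-00-, 110--
Prime implicants: -0011, -1-00, -100-, 00101, 011-0, 1-0-1, 1-00-, 10-11, 1011-, 110--
PI chart (minterm → PIs covering it):
  3 | -0011  (sole → essential)
  5 | 00101  (sole → essential)
  8 | -1-00,-100-
  9 | -100-  (sole → essential)
  12 | -1-00,011-0
  14 | 011-0  (sole → essential)
  16 | 1-00-  (sole → essential)
  17 | 1-0-1,1-00-
  19 | -0011,1-0-1,10-11
  22 | 1011-  (sole → essential)
  23 | 10-11,1011-
  24 | -1-00,-100-,1-00-,110--
  25 | -100-,1-0-1,1-00-,110--
  26 | 110--  (sole → essential)
  27 | 1-0-1,110--
  28 | -1-00  (sole → essential)
Essential prime implicants: -0011, -1-00, -100-, 00101, 011-0, 1-00-, 1011-, 110--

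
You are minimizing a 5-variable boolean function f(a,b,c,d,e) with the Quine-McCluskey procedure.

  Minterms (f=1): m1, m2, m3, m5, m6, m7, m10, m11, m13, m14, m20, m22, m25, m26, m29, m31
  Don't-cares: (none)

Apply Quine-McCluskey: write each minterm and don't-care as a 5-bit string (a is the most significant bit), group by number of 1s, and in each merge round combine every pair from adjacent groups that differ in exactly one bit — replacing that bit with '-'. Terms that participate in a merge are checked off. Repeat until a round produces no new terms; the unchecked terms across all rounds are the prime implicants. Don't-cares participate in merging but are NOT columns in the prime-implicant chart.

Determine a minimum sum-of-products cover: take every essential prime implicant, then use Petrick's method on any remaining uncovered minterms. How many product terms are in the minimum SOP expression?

8

[col 0] 00001*, 00010*, 00011*, 00101*, 00110*, 00111*, 01010*, 01011*, 01101*, 01110*, 10100*, 10110*, 11001*, 11010*, 11101*, 11111*
[col 1] -0110, -1010, -1101, 0-010*, 0-011*, 0-101, 0-110*, 00-01*, 00-10*, 00-11*, 000-1*, 0001-*, 001-1*, 0011-*, 01-10*, 0101-*, 101-0, 11-01, 111-1
[col 2] 0--10, 0-01-, 00--1, 00-1-
Prime implicants: -0110, -1010, -1101, 0--10, 0-01-, 0-101, 00--1, 00-1-, 101-0, 11-01, 111-1
PI chart (minterm → PIs covering it):
  1 | 00--1  (sole → essential)
  2 | 0--10,0-01-,00-1-
  3 | 0-01-,00--1,00-1-
  5 | 0-101,00--1
  6 | -0110,0--10,00-1-
  7 | 00--1,00-1-
  10 | -1010,0--10,0-01-
  11 | 0-01-  (sole → essential)
  13 | -1101,0-101
  14 | 0--10  (sole → essential)
  20 | 101-0  (sole → essential)
  22 | -0110,101-0
  25 | 11-01  (sole → essential)
  26 | -1010  (sole → essential)
  29 | -1101,11-01,111-1
  31 | 111-1  (sole → essential)
Essential prime implicants: -1010, 0--10, 0-01-, 00--1, 101-0, 11-01, 111-1
Petrick residual → -1101
Minimum SOP uses 8 PIs: bc'de' + bcd'e + a'de' + a'c'd + a'b'e + ab'ce' + abd'e + abce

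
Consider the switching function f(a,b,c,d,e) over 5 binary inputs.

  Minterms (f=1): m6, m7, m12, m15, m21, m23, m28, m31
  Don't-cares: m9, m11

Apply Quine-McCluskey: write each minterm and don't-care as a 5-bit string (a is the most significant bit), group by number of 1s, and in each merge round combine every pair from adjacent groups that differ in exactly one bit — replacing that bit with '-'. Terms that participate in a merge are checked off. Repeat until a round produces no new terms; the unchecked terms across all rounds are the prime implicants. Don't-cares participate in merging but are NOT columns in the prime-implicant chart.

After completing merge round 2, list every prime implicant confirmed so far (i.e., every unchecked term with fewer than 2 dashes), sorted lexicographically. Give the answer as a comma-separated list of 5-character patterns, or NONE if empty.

Round 0: 00110✓ 00111✓ 01001✓ 01011✓ 01100✓ 01111✓ 10101✓ 10111✓ 11100✓ 11111✓
Round 1: -0111✓ -1100 -1111✓ 0-111✓ 0011- 01-11 010-1 1-111✓ 101-1
Round 2: --111
PIs = {--111, -1100, 0011-, 01-11, 010-1, 101-1}

-1100, 0011-, 01-11, 010-1, 101-1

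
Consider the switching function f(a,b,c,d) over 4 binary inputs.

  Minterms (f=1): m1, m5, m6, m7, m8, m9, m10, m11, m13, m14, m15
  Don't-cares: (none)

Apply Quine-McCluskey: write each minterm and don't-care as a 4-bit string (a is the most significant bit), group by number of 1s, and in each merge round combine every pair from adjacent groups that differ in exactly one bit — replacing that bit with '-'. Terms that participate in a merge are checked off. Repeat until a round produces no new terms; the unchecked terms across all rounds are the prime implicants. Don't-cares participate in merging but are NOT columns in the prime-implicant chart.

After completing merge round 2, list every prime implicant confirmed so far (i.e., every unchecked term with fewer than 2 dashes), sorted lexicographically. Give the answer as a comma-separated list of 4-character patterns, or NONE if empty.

size-2^0 implicants → 0001(✓)  0101(✓)  0110(✓)  0111(✓)  1000(✓)  1001(✓)  1010(✓)  1011(✓)  1101(✓)  1110(✓)  1111(✓)
size-2^1 implicants → -001(✓)  -101(✓)  -110(✓)  -111(✓)  0-01(✓)  01-1(✓)  011-(✓)  1-01(✓)  1-10(✓)  1-11(✓)  10-0(✓)  10-1(✓)  100-(✓)  101-(✓)  11-1(✓)  111-(✓)
size-2^2 implicants → --01  -1-1  -11-  1--1  1-1-  10--
Unchecked terms (primes): --01, -1-1, -11-, 1--1, 1-1-, 10--

NONE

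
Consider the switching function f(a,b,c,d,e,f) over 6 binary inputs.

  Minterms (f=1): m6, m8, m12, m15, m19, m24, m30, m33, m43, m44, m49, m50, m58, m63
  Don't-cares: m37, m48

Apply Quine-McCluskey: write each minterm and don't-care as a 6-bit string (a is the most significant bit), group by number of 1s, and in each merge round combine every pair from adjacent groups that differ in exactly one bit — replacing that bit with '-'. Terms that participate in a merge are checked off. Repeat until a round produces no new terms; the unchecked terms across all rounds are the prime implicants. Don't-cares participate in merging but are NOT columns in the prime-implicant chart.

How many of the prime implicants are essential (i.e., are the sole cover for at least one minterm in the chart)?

[col 0] 000110, 001000*, 001100*, 001111, 010011, 011000*, 011110, 100001*, 100101*, 101011, 101100*, 110000*, 110001*, 110010*, 111010*, 111111
[col 1] -01100, 0-1000, 001-00, 1-0001, 100-01, 11-010, 1100-0, 11000-
Prime implicants: -01100, 0-1000, 000110, 001-00, 001111, 010011, 011110, 1-0001, 100-01, 101011, 11-010, 1100-0, 11000-, 111111
PI chart (minterm → PIs covering it):
  6 | 000110  (sole → essential)
  8 | 0-1000,001-00
  12 | -01100,001-00
  15 | 001111  (sole → essential)
  19 | 010011  (sole → essential)
  24 | 0-1000  (sole → essential)
  30 | 011110  (sole → essential)
  33 | 1-0001,100-01
  43 | 101011  (sole → essential)
  44 | -01100  (sole → essential)
  49 | 1-0001,11000-
  50 | 11-010,1100-0
  58 | 11-010  (sole → essential)
  63 | 111111  (sole → essential)
Essential prime implicants: -01100, 0-1000, 000110, 001111, 010011, 011110, 101011, 11-010, 111111

9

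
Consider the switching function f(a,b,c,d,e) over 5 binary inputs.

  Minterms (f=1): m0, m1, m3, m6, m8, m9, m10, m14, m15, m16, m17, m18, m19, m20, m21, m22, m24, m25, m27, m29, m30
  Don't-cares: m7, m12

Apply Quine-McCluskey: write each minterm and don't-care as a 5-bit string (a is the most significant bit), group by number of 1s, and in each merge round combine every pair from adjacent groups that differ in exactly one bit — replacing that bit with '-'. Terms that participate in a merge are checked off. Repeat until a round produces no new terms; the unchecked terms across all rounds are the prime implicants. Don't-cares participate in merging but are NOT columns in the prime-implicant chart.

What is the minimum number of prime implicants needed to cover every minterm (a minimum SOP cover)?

8

size-2^0 implicants → 00000(✓)  00001(✓)  00011(✓)  00110(✓)  00111(✓)  01000(✓)  01001(✓)  01010(✓)  01100(✓)  01110(✓)  01111(✓)  10000(✓)  10001(✓)  10010(✓)  10011(✓)  10100(✓)  10101(✓)  10110(✓)  11000(✓)  11001(✓)  11011(✓)  11101(✓)  11110(✓)
size-2^1 implicants → -0000(✓)  -0001(✓)  -0011(✓)  -0110(✓)  -1000(✓)  -1001(✓)  -1110(✓)  0-000(✓)  0-001(✓)  0-110(✓)  0-111(✓)  00-11  000-1(✓)  0000-(✓)  0011-(✓)  01-00(✓)  01-10(✓)  010-0(✓)  0100-(✓)  011-0(✓)  0111-(✓)  1-000(✓)  1-001(✓)  1-011(✓)  1-101(✓)  1-110(✓)  10-00(✓)  10-01(✓)  10-10(✓)  100-0(✓)  100-1(✓)  1000-(✓)  1001-(✓)  101-0(✓)  1010-(✓)  11-01(✓)  110-1(✓)  1100-(✓)
size-2^2 implicants → --000(✓)  --001(✓)  --110  -00-1  -000-(✓)  -100-(✓)  0-00-(✓)  0-11-  01--0  1--01  1-0-1  1-00-(✓)  10--0  10-0-  100--
size-2^3 implicants → --00-
Unchecked terms (primes): --00-, --110, -00-1, 0-11-, 00-11, 01--0, 1--01, 1-0-1, 10--0, 10-0-, 100--
Minterm coverage:
  m0 ⊆ --00- [E]
  m1 ⊆ --00-,-00-1
  m3 ⊆ -00-1,00-11
  m6 ⊆ --110,0-11-
  m8 ⊆ --00-,01--0
  m9 ⊆ --00- [E]
  m10 ⊆ 01--0 [E]
  m14 ⊆ --110,0-11-,01--0
  m15 ⊆ 0-11- [E]
  m16 ⊆ --00-,10--0,10-0-,100--
  m17 ⊆ --00-,-00-1,1--01,1-0-1,10-0-,100--
  m18 ⊆ 10--0,100--
  m19 ⊆ -00-1,1-0-1,100--
  m20 ⊆ 10--0,10-0-
  m21 ⊆ 1--01,10-0-
  m22 ⊆ --110,10--0
  m24 ⊆ --00- [E]
  m25 ⊆ --00-,1--01,1-0-1
  m27 ⊆ 1-0-1 [E]
  m29 ⊆ 1--01 [E]
  m30 ⊆ --110 [E]
E = {--00-, --110, 0-11-, 01--0, 1--01, 1-0-1}
Petrick residual → -00-1, 10--0
Cover = c'd' + cde' + b'c'e + a'cd + a'be' + ad'e + ac'e + ab'e'  |cover|=8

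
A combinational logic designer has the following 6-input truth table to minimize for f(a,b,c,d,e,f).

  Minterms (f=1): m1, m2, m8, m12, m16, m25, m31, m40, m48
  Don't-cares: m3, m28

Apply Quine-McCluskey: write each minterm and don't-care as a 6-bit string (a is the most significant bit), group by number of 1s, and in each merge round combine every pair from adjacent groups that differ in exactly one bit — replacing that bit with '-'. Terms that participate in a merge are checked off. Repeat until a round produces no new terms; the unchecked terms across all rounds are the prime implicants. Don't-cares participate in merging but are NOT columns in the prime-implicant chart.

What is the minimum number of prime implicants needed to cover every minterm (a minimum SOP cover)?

7

[col 0] 000001*, 000010*, 000011*, 001000*, 001100*, 010000*, 011001, 011100*, 011111, 101000*, 110000*
[col 1] -01000, -10000, 0-1100, 0000-1, 00001-, 001-00
Prime implicants: -01000, -10000, 0-1100, 0000-1, 00001-, 001-00, 011001, 011111
PI chart (minterm → PIs covering it):
  1 | 0000-1  (sole → essential)
  2 | 00001-  (sole → essential)
  8 | -01000,001-00
  12 | 0-1100,001-00
  16 | -10000  (sole → essential)
  25 | 011001  (sole → essential)
  31 | 011111  (sole → essential)
  40 | -01000  (sole → essential)
  48 | -10000  (sole → essential)
Essential prime implicants: -01000, -10000, 0000-1, 00001-, 011001, 011111
Petrick residual → 0-1100
Minimum SOP uses 7 PIs: b'cd'e'f' + bc'd'e'f' + a'cde'f' + a'b'c'd'f + a'b'c'd'e + a'bcd'e'f + a'bcdef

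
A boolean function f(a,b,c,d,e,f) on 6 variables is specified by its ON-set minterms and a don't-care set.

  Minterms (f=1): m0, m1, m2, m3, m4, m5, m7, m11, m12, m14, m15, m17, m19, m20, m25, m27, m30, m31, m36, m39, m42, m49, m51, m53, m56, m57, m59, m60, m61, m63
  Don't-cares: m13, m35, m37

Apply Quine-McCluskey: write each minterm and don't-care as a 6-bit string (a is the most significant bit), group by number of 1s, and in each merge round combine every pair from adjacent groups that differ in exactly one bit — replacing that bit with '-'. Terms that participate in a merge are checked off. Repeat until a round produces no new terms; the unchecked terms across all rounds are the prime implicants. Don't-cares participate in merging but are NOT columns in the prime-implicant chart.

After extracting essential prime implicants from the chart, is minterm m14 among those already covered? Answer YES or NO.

YES

size-2^0 implicants → 000000(✓)  000001(✓)  000010(✓)  000011(✓)  000100(✓)  000101(✓)  000111(✓)  001011(✓)  001100(✓)  001101(✓)  001110(✓)  001111(✓)  010001(✓)  010011(✓)  010100(✓)  011001(✓)  011011(✓)  011110(✓)  011111(✓)  100011(✓)  100100(✓)  100101(✓)  100111(✓)  101010  110001(✓)  110011(✓)  110101(✓)  111000(✓)  111001(✓)  111011(✓)  111100(✓)  111101(✓)  111111(✓)
size-2^1 implicants → -00011(✓)  -00100(✓)  -00101(✓)  -00111(✓)  -10001(✓)  -10011(✓)  -11001(✓)  -11011(✓)  -11111(✓)  0-0001(✓)  0-0011(✓)  0-0100  0-1011(✓)  0-1110(✓)  0-1111(✓)  00-011(✓)  00-100(✓)  00-101(✓)  00-111(✓)  000-00(✓)  000-01(✓)  000-11(✓)  0000-0(✓)  0000-1(✓)  00000-(✓)  00001-(✓)  0001-1(✓)  00010-(✓)  001-11(✓)  0011-0(✓)  0011-1(✓)  00110-(✓)  00111-(✓)  01-001(✓)  01-011(✓)  0100-1(✓)  011-11(✓)  0110-1(✓)  01111-(✓)  1-0011(✓)  1-0101  100-11(✓)  1001-1(✓)  10010-(✓)  11-001(✓)  11-011(✓)  11-101(✓)  110-01(✓)  1100-1(✓)  111-00(✓)  111-01(✓)  111-11(✓)  1110-1(✓)  11100-(✓)  1111-1(✓)  11110-(✓)
size-2^2 implicants → --0011  -00-11  -001-1  -0010-  -1-001(✓)  -1-011(✓)  -100-1(✓)  -11-11  -110-1(✓)  0--011  0-00-1  0-1-11  0-111-  00--11  00-1-1  00-10-  000--1  000-0-  0000--  0011--  01-0-1(✓)  11--01  11-0-1(✓)  111--1  111-0-
size-2^3 implicants → -1-0-1
Unchecked terms (primes): --0011, -00-11, -001-1, -0010-, -1-0-1, -11-11, 0--011, 0-00-1, 0-0100, 0-1-11, 0-111-, 00--11, 00-1-1, 00-10-, 000--1, 000-0-, 0000--, 0011--, 1-0101, 101010, 11--01, 111--1, 111-0-
Minterm coverage:
  m0 ⊆ 000-0-,0000--
  m1 ⊆ 0-00-1,000--1,000-0-,0000--
  m2 ⊆ 0000-- [E]
  m3 ⊆ --0011,-00-11,0--011,0-00-1,00--11,000--1,0000--
  m4 ⊆ -0010-,0-0100,00-10-,000-0-
  m5 ⊆ -001-1,-0010-,00-1-1,00-10-,000--1,000-0-
  m7 ⊆ -00-11,-001-1,00--11,00-1-1,000--1
  m11 ⊆ 0--011,0-1-11,00--11
  m12 ⊆ 00-10-,0011--
  m14 ⊆ 0-111-,0011--
  m15 ⊆ 0-1-11,0-111-,00--11,00-1-1,0011--
  m17 ⊆ -1-0-1,0-00-1
  m19 ⊆ --0011,-1-0-1,0--011,0-00-1
  m20 ⊆ 0-0100 [E]
  m25 ⊆ -1-0-1 [E]
  m27 ⊆ -1-0-1,-11-11,0--011,0-1-11
  m30 ⊆ 0-111- [E]
  m31 ⊆ -11-11,0-1-11,0-111-
  m36 ⊆ -0010- [E]
  m39 ⊆ -00-11,-001-1
  m42 ⊆ 101010 [E]
  m49 ⊆ -1-0-1,11--01
  m51 ⊆ --0011,-1-0-1
  m53 ⊆ 1-0101,11--01
  m56 ⊆ 111-0- [E]
  m57 ⊆ -1-0-1,11--01,111--1,111-0-
  m59 ⊆ -1-0-1,-11-11,111--1
  m60 ⊆ 111-0- [E]
  m61 ⊆ 11--01,111--1,111-0-
  m63 ⊆ -11-11,111--1
E = {-0010-, -1-0-1, 0-0100, 0-111-, 0000--, 101010, 111-0-}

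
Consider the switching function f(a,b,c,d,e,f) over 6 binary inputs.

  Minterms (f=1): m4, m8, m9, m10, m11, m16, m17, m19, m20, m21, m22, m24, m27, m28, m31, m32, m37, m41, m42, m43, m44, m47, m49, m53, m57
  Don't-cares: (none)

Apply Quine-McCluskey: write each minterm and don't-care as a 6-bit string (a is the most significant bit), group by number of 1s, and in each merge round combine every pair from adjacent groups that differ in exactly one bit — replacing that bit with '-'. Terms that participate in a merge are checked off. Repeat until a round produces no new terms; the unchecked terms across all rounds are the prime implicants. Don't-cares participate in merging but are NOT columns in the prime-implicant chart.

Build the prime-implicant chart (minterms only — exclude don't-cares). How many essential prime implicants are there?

size-2^0 implicants → 000100(✓)  001000(✓)  001001(✓)  001010(✓)  001011(✓)  010000(✓)  010001(✓)  010011(✓)  010100(✓)  010101(✓)  010110(✓)  011000(✓)  011011(✓)  011100(✓)  011111(✓)  100000  100101(✓)  101001(✓)  101010(✓)  101011(✓)  101100  101111(✓)  110001(✓)  110101(✓)  111001(✓)
size-2^1 implicants → -01001(✓)  -01010(✓)  -01011(✓)  -10001(✓)  -10101(✓)  0-0100  0-1000  0-1011  0010-0(✓)  0010-1(✓)  00100-(✓)  00101-(✓)  01-000(✓)  01-011  01-100(✓)  010-00(✓)  010-01(✓)  0100-1  01000-(✓)  0101-0  01010-(✓)  011-00(✓)  011-11  1-0101  1-1001  101-11  1010-1(✓)  10101-(✓)  11-001  110-01(✓)
size-2^2 implicants → -010-1  -0101-  -10-01  0010--  01--00  010-0-
Unchecked terms (primes): -010-1, -0101-, -10-01, 0-0100, 0-1000, 0-1011, 0010--, 01--00, 01-011, 010-0-, 0100-1, 0101-0, 011-11, 1-0101, 1-1001, 100000, 101-11, 101100, 11-001
Minterm coverage:
  m4 ⊆ 0-0100 [E]
  m8 ⊆ 0-1000,0010--
  m9 ⊆ -010-1,0010--
  m10 ⊆ -0101-,0010--
  m11 ⊆ -010-1,-0101-,0-1011,0010--
  m16 ⊆ 01--00,010-0-
  m17 ⊆ -10-01,010-0-,0100-1
  m19 ⊆ 01-011,0100-1
  m20 ⊆ 0-0100,01--00,010-0-,0101-0
  m21 ⊆ -10-01,010-0-
  m22 ⊆ 0101-0 [E]
  m24 ⊆ 0-1000,01--00
  m27 ⊆ 0-1011,01-011,011-11
  m28 ⊆ 01--00 [E]
  m31 ⊆ 011-11 [E]
  m32 ⊆ 100000 [E]
  m37 ⊆ 1-0101 [E]
  m41 ⊆ -010-1,1-1001
  m42 ⊆ -0101- [E]
  m43 ⊆ -010-1,-0101-,101-11
  m44 ⊆ 101100 [E]
  m47 ⊆ 101-11 [E]
  m49 ⊆ -10-01,11-001
  m53 ⊆ -10-01,1-0101
  m57 ⊆ 1-1001,11-001
E = {-0101-, 0-0100, 01--00, 0101-0, 011-11, 1-0101, 100000, 101-11, 101100}

9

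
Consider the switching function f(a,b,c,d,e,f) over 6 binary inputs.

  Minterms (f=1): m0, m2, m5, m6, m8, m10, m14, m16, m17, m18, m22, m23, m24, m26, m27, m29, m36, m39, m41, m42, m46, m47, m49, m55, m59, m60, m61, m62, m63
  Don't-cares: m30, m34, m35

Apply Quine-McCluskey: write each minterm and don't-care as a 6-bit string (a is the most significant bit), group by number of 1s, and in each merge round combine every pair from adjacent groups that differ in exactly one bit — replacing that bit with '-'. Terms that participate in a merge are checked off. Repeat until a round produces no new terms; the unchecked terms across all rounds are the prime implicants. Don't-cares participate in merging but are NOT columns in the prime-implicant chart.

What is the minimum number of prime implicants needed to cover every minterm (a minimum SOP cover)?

Round 0: 000000✓ 000010✓ 000101 000110✓ 001000✓ 001010✓ 001110✓ 010000✓ 010001✓ 010010✓ 010110✓ 010111✓ 011000✓ 011010✓ 011011✓ 011101✓ 011110✓ 100010✓ 100011✓ 100100 100111✓ 101001 101010✓ 101110✓ 101111✓ 110001✓ 110111✓ 111011✓ 111100✓ 111101✓ 111110✓ 111111✓
Round 1: -00010✓ -01010✓ -01110✓ -10001 -10111 -11011 -11101 -11110✓ 0-0000✓ 0-0010✓ 0-0110✓ 0-1000✓ 0-1010✓ 0-1110✓ 00-000✓ 00-010✓ 00-110✓ 000-10✓ 0000-0✓ 001-10✓ 0010-0✓ 01-000✓ 01-010✓ 01-110✓ 010-10✓ 0100-0✓ 01000- 01011- 011-10✓ 0110-0✓ 01101- 1-0111✓ 1-1110✓ 1-1111✓ 10-010✓ 10-111✓ 100-11 10001- 101-10✓ 10111-✓ 11-111✓ 111-11 1111-0✓ 1111-1✓ 11110-✓ 11111-✓
Round 2: --1110 -0-010 -01-10 0--000✓ 0--010✓ 0--110✓ 0-0-10✓ 0-00-0✓ 0-1-10✓ 0-10-0✓ 00--10✓ 00-0-0✓ 01--10✓ 01-0-0✓ 1--111 1-111- 1111--
Round 3: 0---10 0--0-0
PIs = {--1110, -0-010, -01-10, -10001, -10111, -11011, -11101, 0---10, 0--0-0, 000101, 01000-, 01011-, 01101-, 1--111, 1-111-, 100-11, 10001-, 100100, 101001, 111-11, 1111--}
Coverage chart:
  m0: 0--0-0 ←essential
  m2: -0-010,0---10,0--0-0
  m5: 000101 ←essential
  m6: 0---10 ←essential
  m8: 0--0-0 ←essential
  m10: -0-010,-01-10,0---10,0--0-0
  m14: --1110,-01-10,0---10
  m16: 0--0-0,01000-
  m17: -10001,01000-
  m18: 0---10,0--0-0
  m22: 0---10,01011-
  m23: -10111,01011-
  m24: 0--0-0 ←essential
  m26: 0---10,0--0-0,01101-
  m27: -11011,01101-
  m29: -11101 ←essential
  m36: 100100 ←essential
  m39: 1--111,100-11
  m41: 101001 ←essential
  m42: -0-010,-01-10
  m46: --1110,-01-10,1-111-
  m47: 1--111,1-111-
  m49: -10001 ←essential
  m55: -10111,1--111
  m59: -11011,111-11
  m60: 1111-- ←essential
  m61: -11101,1111--
  m62: --1110,1-111-,1111--
  m63: 1--111,1-111-,111-11,1111--
Essential: -10001, -11101, 0---10, 0--0-0, 000101, 100100, 101001, 1111--
Petrick residual → -01-10, -10111, -11011, 1--111
Min cover (12 terms): b'cef' + bc'd'e'f + bc'def + bcd'ef + bcde'f + a'ef' + a'd'f' + a'b'c'de'f + adef + ab'c'de'f' + ab'cd'e'f + abcd

12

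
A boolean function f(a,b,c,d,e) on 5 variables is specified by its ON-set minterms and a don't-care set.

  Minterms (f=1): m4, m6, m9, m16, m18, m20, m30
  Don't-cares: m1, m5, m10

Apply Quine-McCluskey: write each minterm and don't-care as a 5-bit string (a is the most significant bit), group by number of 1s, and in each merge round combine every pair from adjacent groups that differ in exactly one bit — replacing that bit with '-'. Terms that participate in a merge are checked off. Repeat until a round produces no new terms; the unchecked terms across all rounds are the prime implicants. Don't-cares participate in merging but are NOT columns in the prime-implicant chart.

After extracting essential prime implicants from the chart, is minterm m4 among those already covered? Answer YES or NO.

YES

Round 0: 00001✓ 00100✓ 00101✓ 00110✓ 01001✓ 01010 10000✓ 10010✓ 10100✓ 11110
Round 1: -0100 0-001 00-01 001-0 0010- 10-00 100-0
PIs = {-0100, 0-001, 00-01, 001-0, 0010-, 01010, 10-00, 100-0, 11110}
Coverage chart:
  m4: -0100,001-0,0010-
  m6: 001-0 ←essential
  m9: 0-001 ←essential
  m16: 10-00,100-0
  m18: 100-0 ←essential
  m20: -0100,10-00
  m30: 11110 ←essential
Essential: 0-001, 001-0, 100-0, 11110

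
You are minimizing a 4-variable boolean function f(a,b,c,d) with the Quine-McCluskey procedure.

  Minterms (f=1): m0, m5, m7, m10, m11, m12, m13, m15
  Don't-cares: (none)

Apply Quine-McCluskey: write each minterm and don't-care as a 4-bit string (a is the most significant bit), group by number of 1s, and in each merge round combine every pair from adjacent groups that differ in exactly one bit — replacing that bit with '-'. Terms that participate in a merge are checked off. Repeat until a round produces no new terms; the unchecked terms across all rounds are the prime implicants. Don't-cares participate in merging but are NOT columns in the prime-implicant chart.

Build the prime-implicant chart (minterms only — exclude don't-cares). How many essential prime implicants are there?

Round 0: 0000 0101✓ 0111✓ 1010✓ 1011✓ 1100✓ 1101✓ 1111✓
Round 1: -101✓ -111✓ 01-1✓ 1-11 101- 11-1✓ 110-
Round 2: -1-1
PIs = {-1-1, 0000, 1-11, 101-, 110-}
Coverage chart:
  m0: 0000 ←essential
  m5: -1-1 ←essential
  m7: -1-1 ←essential
  m10: 101- ←essential
  m11: 1-11,101-
  m12: 110- ←essential
  m13: -1-1,110-
  m15: -1-1,1-11
Essential: -1-1, 0000, 101-, 110-

4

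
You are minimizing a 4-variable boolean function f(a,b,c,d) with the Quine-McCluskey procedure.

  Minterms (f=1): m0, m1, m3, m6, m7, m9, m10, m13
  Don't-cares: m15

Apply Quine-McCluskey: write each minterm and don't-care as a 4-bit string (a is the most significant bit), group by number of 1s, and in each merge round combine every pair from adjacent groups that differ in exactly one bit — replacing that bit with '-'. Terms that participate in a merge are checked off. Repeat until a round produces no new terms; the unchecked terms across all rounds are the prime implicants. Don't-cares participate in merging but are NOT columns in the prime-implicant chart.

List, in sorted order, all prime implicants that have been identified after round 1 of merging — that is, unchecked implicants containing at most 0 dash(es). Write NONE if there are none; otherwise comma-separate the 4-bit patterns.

Round 0: 0000✓ 0001✓ 0011✓ 0110✓ 0111✓ 1001✓ 1010 1101✓ 1111✓
Round 1: -001 -111 0-11 00-1 000- 011- 1-01 11-1
PIs = {-001, -111, 0-11, 00-1, 000-, 011-, 1-01, 1010, 11-1}

1010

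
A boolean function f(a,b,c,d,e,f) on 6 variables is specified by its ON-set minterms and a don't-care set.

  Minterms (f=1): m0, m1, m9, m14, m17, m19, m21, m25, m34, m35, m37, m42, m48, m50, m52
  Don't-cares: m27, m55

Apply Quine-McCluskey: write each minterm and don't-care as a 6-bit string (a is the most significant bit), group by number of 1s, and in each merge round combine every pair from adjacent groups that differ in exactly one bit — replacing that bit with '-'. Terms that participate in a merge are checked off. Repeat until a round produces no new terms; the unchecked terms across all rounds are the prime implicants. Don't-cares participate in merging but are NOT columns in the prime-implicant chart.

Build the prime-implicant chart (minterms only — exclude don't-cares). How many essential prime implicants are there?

size-2^0 implicants → 000000(✓)  000001(✓)  001001(✓)  001110  010001(✓)  010011(✓)  010101(✓)  011001(✓)  011011(✓)  100010(✓)  100011(✓)  100101  101010(✓)  110000(✓)  110010(✓)  110100(✓)  110111
size-2^1 implicants → 0-0001(✓)  0-1001(✓)  00-001(✓)  00000-  01-001(✓)  01-011(✓)  010-01  0100-1(✓)  0110-1(✓)  1-0010  10-010  10001-  110-00  1100-0
size-2^2 implicants → 0--001  01-0-1
Unchecked terms (primes): 0--001, 00000-, 001110, 01-0-1, 010-01, 1-0010, 10-010, 10001-, 100101, 110-00, 1100-0, 110111
Minterm coverage:
  m0 ⊆ 00000- [E]
  m1 ⊆ 0--001,00000-
  m9 ⊆ 0--001 [E]
  m14 ⊆ 001110 [E]
  m17 ⊆ 0--001,01-0-1,010-01
  m19 ⊆ 01-0-1 [E]
  m21 ⊆ 010-01 [E]
  m25 ⊆ 0--001,01-0-1
  m34 ⊆ 1-0010,10-010,10001-
  m35 ⊆ 10001- [E]
  m37 ⊆ 100101 [E]
  m42 ⊆ 10-010 [E]
  m48 ⊆ 110-00,1100-0
  m50 ⊆ 1-0010,1100-0
  m52 ⊆ 110-00 [E]
E = {0--001, 00000-, 001110, 01-0-1, 010-01, 10-010, 10001-, 100101, 110-00}

9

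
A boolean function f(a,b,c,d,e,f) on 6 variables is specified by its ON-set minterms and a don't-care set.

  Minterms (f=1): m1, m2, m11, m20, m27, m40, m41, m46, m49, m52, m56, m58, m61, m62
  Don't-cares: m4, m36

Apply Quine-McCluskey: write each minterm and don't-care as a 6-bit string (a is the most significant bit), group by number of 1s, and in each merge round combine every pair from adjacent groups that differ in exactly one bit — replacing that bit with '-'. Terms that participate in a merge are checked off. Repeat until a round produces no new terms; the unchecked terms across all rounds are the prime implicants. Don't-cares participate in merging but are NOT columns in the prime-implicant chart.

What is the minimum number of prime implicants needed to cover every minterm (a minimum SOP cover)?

[col 0] 000001, 000010, 000100*, 001011*, 010100*, 011011*, 100100*, 101000*, 101001*, 101110*, 110001, 110100*, 111000*, 111010*, 111101, 111110*
[col 1] -00100*, -10100*, 0-0100*, 0-1011, 1-0100*, 1-1000, 1-1110, 10100-, 111-10, 1110-0
[col 2] --0100
Prime implicants: --0100, 0-1011, 000001, 000010, 1-1000, 1-1110, 10100-, 110001, 111-10, 1110-0, 111101
PI chart (minterm → PIs covering it):
  1 | 000001  (sole → essential)
  2 | 000010  (sole → essential)
  11 | 0-1011  (sole → essential)
  20 | --0100  (sole → essential)
  27 | 0-1011  (sole → essential)
  40 | 1-1000,10100-
  41 | 10100-  (sole → essential)
  46 | 1-1110  (sole → essential)
  49 | 110001  (sole → essential)
  52 | --0100  (sole → essential)
  56 | 1-1000,1110-0
  58 | 111-10,1110-0
  61 | 111101  (sole → essential)
  62 | 1-1110,111-10
Essential prime implicants: --0100, 0-1011, 000001, 000010, 1-1110, 10100-, 110001, 111101
Petrick residual → 1110-0
Minimum SOP uses 9 PIs: c'de'f' + a'cd'ef + a'b'c'd'e'f + a'b'c'd'ef' + acdef' + ab'cd'e' + abc'd'e'f + abcd'f' + abcde'f

9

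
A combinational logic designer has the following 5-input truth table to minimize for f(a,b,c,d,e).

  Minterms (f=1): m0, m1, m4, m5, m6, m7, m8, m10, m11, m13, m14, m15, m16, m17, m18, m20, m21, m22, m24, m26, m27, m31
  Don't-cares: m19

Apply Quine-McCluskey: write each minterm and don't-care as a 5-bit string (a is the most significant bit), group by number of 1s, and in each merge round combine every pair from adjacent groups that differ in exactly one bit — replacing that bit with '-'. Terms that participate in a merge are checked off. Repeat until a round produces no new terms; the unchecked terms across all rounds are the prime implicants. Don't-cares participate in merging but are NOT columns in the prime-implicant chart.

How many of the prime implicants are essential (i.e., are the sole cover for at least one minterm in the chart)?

size-2^0 implicants → 00000(✓)  00001(✓)  00100(✓)  00101(✓)  00110(✓)  00111(✓)  01000(✓)  01010(✓)  01011(✓)  01101(✓)  01110(✓)  01111(✓)  10000(✓)  10001(✓)  10010(✓)  10011(✓)  10100(✓)  10101(✓)  10110(✓)  11000(✓)  11010(✓)  11011(✓)  11111(✓)
size-2^1 implicants → -0000(✓)  -0001(✓)  -0100(✓)  -0101(✓)  -0110(✓)  -1000(✓)  -1010(✓)  -1011(✓)  -1111(✓)  0-000(✓)  0-101(✓)  0-110(✓)  0-111(✓)  00-00(✓)  00-01(✓)  0000-(✓)  001-0(✓)  001-1(✓)  0010-(✓)  0011-(✓)  01-10(✓)  01-11(✓)  010-0(✓)  0101-(✓)  011-1(✓)  0111-(✓)  1-000(✓)  1-010(✓)  1-011(✓)  10-00(✓)  10-01(✓)  10-10(✓)  100-0(✓)  100-1(✓)  1000-(✓)  1001-(✓)  101-0(✓)  1010-(✓)  11-11(✓)  110-0(✓)  1101-(✓)
size-2^2 implicants → --000  -0-00(✓)  -0-01(✓)  -000-(✓)  -01-0  -010-(✓)  -1-11  -10-0  -101-  0-1-1  0-11-  00-0-(✓)  001--  01-1-  1-0-0  1-01-  10--0  10-0-(✓)  100--
size-2^3 implicants → -0-0-
Unchecked terms (primes): --000, -0-0-, -01-0, -1-11, -10-0, -101-, 0-1-1, 0-11-, 001--, 01-1-, 1-0-0, 1-01-, 10--0, 100--
Minterm coverage:
  m0 ⊆ --000,-0-0-
  m1 ⊆ -0-0- [E]
  m4 ⊆ -0-0-,-01-0,001--
  m5 ⊆ -0-0-,0-1-1,001--
  m6 ⊆ -01-0,0-11-,001--
  m7 ⊆ 0-1-1,0-11-,001--
  m8 ⊆ --000,-10-0
  m10 ⊆ -10-0,-101-,01-1-
  m11 ⊆ -1-11,-101-,01-1-
  m13 ⊆ 0-1-1 [E]
  m14 ⊆ 0-11-,01-1-
  m15 ⊆ -1-11,0-1-1,0-11-,01-1-
  m16 ⊆ --000,-0-0-,1-0-0,10--0,100--
  m17 ⊆ -0-0-,100--
  m18 ⊆ 1-0-0,1-01-,10--0,100--
  m20 ⊆ -0-0-,-01-0,10--0
  m21 ⊆ -0-0- [E]
  m22 ⊆ -01-0,10--0
  m24 ⊆ --000,-10-0,1-0-0
  m26 ⊆ -10-0,-101-,1-0-0,1-01-
  m27 ⊆ -1-11,-101-,1-01-
  m31 ⊆ -1-11 [E]
E = {-0-0-, -1-11, 0-1-1}

3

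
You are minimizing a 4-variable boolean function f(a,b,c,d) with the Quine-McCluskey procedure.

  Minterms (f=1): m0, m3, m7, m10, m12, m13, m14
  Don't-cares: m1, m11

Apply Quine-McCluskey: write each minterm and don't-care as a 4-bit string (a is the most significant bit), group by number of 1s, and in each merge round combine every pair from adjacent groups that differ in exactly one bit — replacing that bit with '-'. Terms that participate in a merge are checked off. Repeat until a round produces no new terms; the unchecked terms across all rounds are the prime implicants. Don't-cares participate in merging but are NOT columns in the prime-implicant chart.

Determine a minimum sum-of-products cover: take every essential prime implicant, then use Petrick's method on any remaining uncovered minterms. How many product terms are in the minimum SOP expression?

size-2^0 implicants → 0000(✓)  0001(✓)  0011(✓)  0111(✓)  1010(✓)  1011(✓)  1100(✓)  1101(✓)  1110(✓)
size-2^1 implicants → -011  0-11  00-1  000-  1-10  101-  11-0  110-
Unchecked terms (primes): -011, 0-11, 00-1, 000-, 1-10, 101-, 11-0, 110-
Minterm coverage:
  m0 ⊆ 000- [E]
  m3 ⊆ -011,0-11,00-1
  m7 ⊆ 0-11 [E]
  m10 ⊆ 1-10,101-
  m12 ⊆ 11-0,110-
  m13 ⊆ 110- [E]
  m14 ⊆ 1-10,11-0
E = {0-11, 000-, 110-}
Petrick residual → 1-10
Cover = a'cd + a'b'c' + acd' + abc'  |cover|=4

4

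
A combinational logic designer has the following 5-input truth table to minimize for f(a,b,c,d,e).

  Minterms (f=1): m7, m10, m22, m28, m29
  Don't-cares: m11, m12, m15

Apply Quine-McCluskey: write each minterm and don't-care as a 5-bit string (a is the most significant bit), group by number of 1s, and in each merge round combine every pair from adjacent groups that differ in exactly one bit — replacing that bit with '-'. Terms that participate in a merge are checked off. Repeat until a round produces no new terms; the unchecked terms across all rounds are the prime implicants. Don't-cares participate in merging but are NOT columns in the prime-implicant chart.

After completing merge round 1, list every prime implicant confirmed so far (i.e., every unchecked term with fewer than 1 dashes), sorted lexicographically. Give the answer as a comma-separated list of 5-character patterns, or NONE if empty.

Round 0: 00111✓ 01010✓ 01011✓ 01100✓ 01111✓ 10110 11100✓ 11101✓
Round 1: -1100 0-111 01-11 0101- 1110-
PIs = {-1100, 0-111, 01-11, 0101-, 10110, 1110-}

10110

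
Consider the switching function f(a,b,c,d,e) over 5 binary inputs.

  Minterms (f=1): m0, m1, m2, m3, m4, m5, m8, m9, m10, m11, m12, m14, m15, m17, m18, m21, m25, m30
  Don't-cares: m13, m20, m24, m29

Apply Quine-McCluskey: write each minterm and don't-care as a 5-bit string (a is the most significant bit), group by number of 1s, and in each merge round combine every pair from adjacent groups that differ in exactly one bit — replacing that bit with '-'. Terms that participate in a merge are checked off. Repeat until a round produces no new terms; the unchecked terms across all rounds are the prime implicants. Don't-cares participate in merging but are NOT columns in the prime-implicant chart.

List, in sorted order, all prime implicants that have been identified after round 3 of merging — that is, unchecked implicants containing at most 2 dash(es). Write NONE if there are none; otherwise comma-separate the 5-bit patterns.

size-2^0 implicants → 00000(✓)  00001(✓)  00010(✓)  00011(✓)  00100(✓)  00101(✓)  01000(✓)  01001(✓)  01010(✓)  01011(✓)  01100(✓)  01101(✓)  01110(✓)  01111(✓)  10001(✓)  10010(✓)  10100(✓)  10101(✓)  11000(✓)  11001(✓)  11101(✓)  11110(✓)
size-2^1 implicants → -0001(✓)  -0010  -0100(✓)  -0101(✓)  -1000(✓)  -1001(✓)  -1101(✓)  -1110  0-000(✓)  0-001(✓)  0-010(✓)  0-011(✓)  0-100(✓)  0-101(✓)  00-00(✓)  00-01(✓)  000-0(✓)  000-1(✓)  0000-(✓)  0001-(✓)  0010-(✓)  01-00(✓)  01-01(✓)  01-10(✓)  01-11(✓)  010-0(✓)  010-1(✓)  0100-(✓)  0101-(✓)  011-0(✓)  011-1(✓)  0110-(✓)  0111-(✓)  1-001(✓)  1-101(✓)  10-01(✓)  1010-(✓)  11-01(✓)  1100-(✓)
size-2^2 implicants → --001(✓)  --101(✓)  -0-01(✓)  -010-  -1-01(✓)  -100-  0--00(✓)  0--01(✓)  0-0-0(✓)  0-0-1(✓)  0-00-(✓)  0-01-(✓)  0-10-(✓)  00-0-(✓)  000--(✓)  01--0(✓)  01--1(✓)  01-0-(✓)  01-1-(✓)  010--(✓)  011--(✓)  1--01(✓)
size-2^3 implicants → ---01  0--0-  0-0--  01---
Unchecked terms (primes): ---01, -0010, -010-, -100-, -1110, 0--0-, 0-0--, 01---

-0010, -010-, -100-, -1110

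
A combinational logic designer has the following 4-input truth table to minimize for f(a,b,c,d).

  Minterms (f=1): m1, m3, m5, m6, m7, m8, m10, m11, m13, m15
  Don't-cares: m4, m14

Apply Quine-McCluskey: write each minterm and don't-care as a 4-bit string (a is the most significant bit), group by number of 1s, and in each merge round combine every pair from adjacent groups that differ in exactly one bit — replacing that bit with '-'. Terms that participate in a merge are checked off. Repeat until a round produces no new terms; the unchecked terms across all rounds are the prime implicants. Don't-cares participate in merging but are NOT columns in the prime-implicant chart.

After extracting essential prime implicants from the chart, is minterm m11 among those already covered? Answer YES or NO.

NO

Round 0: 0001✓ 0011✓ 0100✓ 0101✓ 0110✓ 0111✓ 1000✓ 1010✓ 1011✓ 1101✓ 1110✓ 1111✓
Round 1: -011✓ -101✓ -110✓ -111✓ 0-01✓ 0-11✓ 00-1✓ 01-0✓ 01-1✓ 010-✓ 011-✓ 1-10✓ 1-11✓ 10-0 101-✓ 11-1✓ 111-✓
Round 2: --11 -1-1 -11- 0--1 01-- 1-1-
PIs = {--11, -1-1, -11-, 0--1, 01--, 1-1-, 10-0}
Coverage chart:
  m1: 0--1 ←essential
  m3: --11,0--1
  m5: -1-1,0--1,01--
  m6: -11-,01--
  m7: --11,-1-1,-11-,0--1,01--
  m8: 10-0 ←essential
  m10: 1-1-,10-0
  m11: --11,1-1-
  m13: -1-1 ←essential
  m15: --11,-1-1,-11-,1-1-
Essential: -1-1, 0--1, 10-0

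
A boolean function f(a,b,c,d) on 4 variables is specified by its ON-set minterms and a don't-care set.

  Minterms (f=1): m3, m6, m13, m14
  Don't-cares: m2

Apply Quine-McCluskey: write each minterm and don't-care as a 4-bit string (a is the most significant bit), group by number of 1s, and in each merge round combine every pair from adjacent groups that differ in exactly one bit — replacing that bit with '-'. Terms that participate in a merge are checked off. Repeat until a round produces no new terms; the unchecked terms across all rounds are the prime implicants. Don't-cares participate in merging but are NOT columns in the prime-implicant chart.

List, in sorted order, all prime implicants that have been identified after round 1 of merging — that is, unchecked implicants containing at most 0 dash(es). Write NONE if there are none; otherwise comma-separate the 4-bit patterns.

1101

size-2^0 implicants → 0010(✓)  0011(✓)  0110(✓)  1101  1110(✓)
size-2^1 implicants → -110  0-10  001-
Unchecked terms (primes): -110, 0-10, 001-, 1101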